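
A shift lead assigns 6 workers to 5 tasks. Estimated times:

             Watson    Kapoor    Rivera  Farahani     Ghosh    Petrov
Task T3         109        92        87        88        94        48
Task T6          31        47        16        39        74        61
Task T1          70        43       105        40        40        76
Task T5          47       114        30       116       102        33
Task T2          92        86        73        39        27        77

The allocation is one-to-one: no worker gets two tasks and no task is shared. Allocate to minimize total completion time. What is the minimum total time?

Min total: 176 min

Treat this as an assignment problem: match each worker to one task.
Optimal: Petrov→Task T3 (48 min), Watson→Task T6 (31 min), Farahani→Task T1 (40 min), Rivera→Task T5 (30 min), Ghosh→Task T2 (27 min) — total 48+31+40+30+27 = 176 min.
Min-entry greedy (repeatedly take the single cheapest remaining cell) gives 208 min, worse by 32.
No other one-to-one assignment undercuts 176 min.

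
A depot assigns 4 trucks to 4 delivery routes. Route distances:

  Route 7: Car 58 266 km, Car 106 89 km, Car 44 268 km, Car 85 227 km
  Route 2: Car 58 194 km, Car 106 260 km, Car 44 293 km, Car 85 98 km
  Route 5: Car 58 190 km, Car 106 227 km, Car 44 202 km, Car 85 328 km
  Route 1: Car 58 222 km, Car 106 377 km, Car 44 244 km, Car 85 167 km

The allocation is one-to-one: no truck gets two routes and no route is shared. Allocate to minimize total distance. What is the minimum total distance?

Optimal: Car 58→Route 1 (222 km), Car 106→Route 7 (89 km), Car 44→Route 5 (202 km), Car 85→Route 2 (98 km) — total 222+89+202+98 = 611 km.
Row-greedy (each truck in turn takes its cheapest remaining route) gives 621 km, worse by 10.

Min total: 611 km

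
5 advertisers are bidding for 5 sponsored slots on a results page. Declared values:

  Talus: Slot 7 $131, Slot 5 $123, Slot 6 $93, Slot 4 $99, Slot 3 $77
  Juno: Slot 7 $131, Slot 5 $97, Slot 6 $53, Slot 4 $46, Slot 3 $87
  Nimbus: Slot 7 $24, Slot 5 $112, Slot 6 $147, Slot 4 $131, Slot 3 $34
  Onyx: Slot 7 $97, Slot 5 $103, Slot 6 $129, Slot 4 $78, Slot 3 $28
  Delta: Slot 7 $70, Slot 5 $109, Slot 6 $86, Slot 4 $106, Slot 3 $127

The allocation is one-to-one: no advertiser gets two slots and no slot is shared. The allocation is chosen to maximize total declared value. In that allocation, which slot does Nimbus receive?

Optimal: Talus→Slot 5 ($123), Juno→Slot 7 ($131), Nimbus→Slot 4 ($131), Onyx→Slot 6 ($129), Delta→Slot 3 ($127) — total 123+131+131+129+127 = $641.
Row-greedy (each advertiser in turn takes its best remaining slot) gives $580, worse by 61.
Swapping Talus↔Delta (Talus→Slot 3 $77, Delta→Slot 5 $109) loses 64.
Nimbus's own top slot is Slot 6 ($147), but forcing Nimbus→Slot 6 and reassigning the rest optimally gives only $607 — worse by 34.

Nimbus receives Slot 4.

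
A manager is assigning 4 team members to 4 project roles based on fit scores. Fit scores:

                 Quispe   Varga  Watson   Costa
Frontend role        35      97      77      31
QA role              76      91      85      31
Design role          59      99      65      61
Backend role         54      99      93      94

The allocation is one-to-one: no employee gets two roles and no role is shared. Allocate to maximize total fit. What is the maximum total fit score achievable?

Max total: 346 pts

Optimal: Quispe→QA role (76 pts), Varga→Design role (99 pts), Watson→Frontend role (77 pts), Costa→Backend role (94 pts) — total 76+99+77+94 = 346 pts.
Column-greedy (each role in turn goes to its best remaining employee) gives 297 pts, worse by 49.
Every other assignment is strictly worse.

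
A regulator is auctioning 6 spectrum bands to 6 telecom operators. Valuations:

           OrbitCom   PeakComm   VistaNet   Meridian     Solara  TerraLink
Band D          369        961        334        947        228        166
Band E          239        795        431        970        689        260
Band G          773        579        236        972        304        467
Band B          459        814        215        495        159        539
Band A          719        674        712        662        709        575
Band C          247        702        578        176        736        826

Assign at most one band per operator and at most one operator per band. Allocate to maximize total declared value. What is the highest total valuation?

Optimal: OrbitCom→Band G ($773M), PeakComm→Band B ($814M), VistaNet→Band A ($712M), Meridian→Band D ($947M), Solara→Band E ($689M), TerraLink→Band C ($826M) — total 773+814+712+947+689+826 = $4761M.
Row-greedy (each operator in turn takes its best remaining band) gives $4691M, worse by 70.
Every other assignment is strictly worse.

Max total: $4761M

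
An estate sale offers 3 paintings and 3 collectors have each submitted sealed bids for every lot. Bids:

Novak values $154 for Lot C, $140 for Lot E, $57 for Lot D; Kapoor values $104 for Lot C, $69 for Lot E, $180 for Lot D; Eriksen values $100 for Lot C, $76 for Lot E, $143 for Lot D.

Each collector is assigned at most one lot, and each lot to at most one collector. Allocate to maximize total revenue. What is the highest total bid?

Optimal: Novak→Lot E ($140), Kapoor→Lot D ($180), Eriksen→Lot C ($100) — total 140+180+100 = $420.
Row-greedy (each collector in turn takes its best remaining lot) gives $410, worse by 10.
Swapping Kapoor↔Novak (Kapoor→Lot E $69, Novak→Lot D $57) loses 194.
Checked against all permutations: $420 is optimal.

Max total: $420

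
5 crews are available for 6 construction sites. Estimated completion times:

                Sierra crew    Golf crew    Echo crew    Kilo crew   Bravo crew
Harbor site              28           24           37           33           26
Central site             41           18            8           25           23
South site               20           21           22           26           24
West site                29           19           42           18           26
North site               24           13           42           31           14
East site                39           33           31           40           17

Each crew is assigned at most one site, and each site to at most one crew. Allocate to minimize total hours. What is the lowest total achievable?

Min total: 76 hours

Optimal: Sierra crew→South site (20 hours), Golf crew→North site (13 hours), Echo crew→Central site (8 hours), Kilo crew→West site (18 hours), Bravo crew→East site (17 hours) — total 20+13+8+18+17 = 76 hours.
Next-best assignment: Sierra crew→Harbor site, Golf crew→North site, Echo crew→Central site, Kilo crew→West site, Bravo crew→East site = 84 hours.
Checked against all permutations: 76 hours is optimal.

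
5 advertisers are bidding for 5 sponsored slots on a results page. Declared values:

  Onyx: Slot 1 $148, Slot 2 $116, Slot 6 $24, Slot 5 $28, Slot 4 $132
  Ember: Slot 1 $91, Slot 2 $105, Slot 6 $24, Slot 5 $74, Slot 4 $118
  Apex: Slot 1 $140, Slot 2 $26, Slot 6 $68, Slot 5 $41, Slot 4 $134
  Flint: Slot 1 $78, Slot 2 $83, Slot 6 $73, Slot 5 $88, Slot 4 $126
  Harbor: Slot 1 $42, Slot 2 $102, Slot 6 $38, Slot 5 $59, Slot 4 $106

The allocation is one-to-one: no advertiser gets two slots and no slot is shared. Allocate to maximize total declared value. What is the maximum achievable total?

Optimal: Onyx→Slot 1 ($148), Ember→Slot 5 ($74), Apex→Slot 4 ($134), Flint→Slot 6 ($73), Harbor→Slot 2 ($102) — total 148+74+134+73+102 = $531.
Row-greedy (each advertiser in turn takes its best remaining slot) gives $524, worse by 7.
Next-best assignment: Onyx→Slot 1, Ember→Slot 4, Apex→Slot 6, Flint→Slot 5, Harbor→Slot 2 = $524.

Max total: $531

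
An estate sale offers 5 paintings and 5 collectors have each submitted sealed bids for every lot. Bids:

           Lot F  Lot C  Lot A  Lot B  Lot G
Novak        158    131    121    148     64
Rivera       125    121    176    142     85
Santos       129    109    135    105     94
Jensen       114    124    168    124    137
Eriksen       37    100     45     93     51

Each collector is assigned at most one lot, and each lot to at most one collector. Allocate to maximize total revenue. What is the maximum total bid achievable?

This is a one-to-one assignment (maximum-weight bipartite matching).
Optimal: Novak→Lot B ($148), Rivera→Lot A ($176), Santos→Lot F ($129), Jensen→Lot G ($137), Eriksen→Lot C ($100) — total 148+176+129+137+100 = $690.
Row-greedy (each collector in turn takes its best remaining lot) gives $673, worse by 17.
Next-best assignment: Novak→Lot F, Rivera→Lot A, Santos→Lot B, Jensen→Lot G, Eriksen→Lot C = $676.
Swapping Novak↔Eriksen (Novak→Lot C $131, Eriksen→Lot B $93) loses 24.

Maximum total: $690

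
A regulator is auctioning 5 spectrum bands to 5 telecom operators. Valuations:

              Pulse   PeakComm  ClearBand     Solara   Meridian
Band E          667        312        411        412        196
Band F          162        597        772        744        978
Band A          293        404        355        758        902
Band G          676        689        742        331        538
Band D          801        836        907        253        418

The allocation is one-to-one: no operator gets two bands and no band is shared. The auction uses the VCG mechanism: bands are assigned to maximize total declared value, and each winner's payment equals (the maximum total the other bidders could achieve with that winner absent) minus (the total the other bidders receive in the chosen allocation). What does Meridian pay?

Meridian pays $21M.

Efficient allocation: Pulse→Band E ($667M), PeakComm→Band G ($689M), ClearBand→Band D ($907M), Solara→Band A ($758M), Meridian→Band F ($978M); total welfare W = $3999M.
Meridian receives Band F at value $978M, so the others get W − 978 = $3021M.
Without Meridian: best allocation of the remaining 4 bidders over all 5 bands is Pulse→Band G ($676M), PeakComm→Band D ($836M), ClearBand→Band F ($772M), Solara→Band A ($758M), total $3042M.
VCG payment = (others' best without Meridian) − (others' welfare with Meridian) = 3042 − 3021 = $21M.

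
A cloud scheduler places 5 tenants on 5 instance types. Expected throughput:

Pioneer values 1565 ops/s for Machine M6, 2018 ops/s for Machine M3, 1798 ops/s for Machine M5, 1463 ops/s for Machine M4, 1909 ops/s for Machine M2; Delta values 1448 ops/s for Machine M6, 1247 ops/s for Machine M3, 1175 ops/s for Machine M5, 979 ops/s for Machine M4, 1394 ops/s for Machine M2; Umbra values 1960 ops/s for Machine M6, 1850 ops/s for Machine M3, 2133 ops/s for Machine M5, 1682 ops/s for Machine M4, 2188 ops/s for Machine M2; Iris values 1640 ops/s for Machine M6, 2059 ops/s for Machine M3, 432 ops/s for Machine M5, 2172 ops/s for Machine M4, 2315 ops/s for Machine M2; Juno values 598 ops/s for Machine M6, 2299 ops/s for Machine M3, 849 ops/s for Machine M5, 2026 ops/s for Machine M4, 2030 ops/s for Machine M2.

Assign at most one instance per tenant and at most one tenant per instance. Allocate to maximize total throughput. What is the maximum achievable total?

Treat this as an assignment problem: match each tenant to one instance.
Optimal: Pioneer→Machine M2 (1909 ops/s), Delta→Machine M6 (1448 ops/s), Umbra→Machine M5 (2133 ops/s), Iris→Machine M4 (2172 ops/s), Juno→Machine M3 (2299 ops/s) — total 1909+1448+2133+2172+2299 = 9961 ops/s.
Checked against all permutations: 9961 ops/s is optimal.

Max total: 9961 ops/s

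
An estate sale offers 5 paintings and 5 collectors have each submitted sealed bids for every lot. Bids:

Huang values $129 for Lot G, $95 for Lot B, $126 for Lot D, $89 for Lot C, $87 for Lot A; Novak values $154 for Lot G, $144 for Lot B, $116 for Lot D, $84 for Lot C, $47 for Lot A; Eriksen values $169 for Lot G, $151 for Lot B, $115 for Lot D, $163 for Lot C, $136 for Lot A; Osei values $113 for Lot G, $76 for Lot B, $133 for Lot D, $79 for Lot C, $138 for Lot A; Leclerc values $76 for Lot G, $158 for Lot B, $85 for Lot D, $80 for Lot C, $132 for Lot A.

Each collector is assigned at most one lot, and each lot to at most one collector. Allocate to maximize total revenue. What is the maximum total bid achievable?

Optimal: Huang→Lot D ($126), Novak→Lot G ($154), Eriksen→Lot C ($163), Osei→Lot A ($138), Leclerc→Lot B ($158) — total 126+154+163+138+158 = $739.
Max-entry greedy (repeatedly take the single best remaining cell) gives $675, worse by 64.

Max total: $739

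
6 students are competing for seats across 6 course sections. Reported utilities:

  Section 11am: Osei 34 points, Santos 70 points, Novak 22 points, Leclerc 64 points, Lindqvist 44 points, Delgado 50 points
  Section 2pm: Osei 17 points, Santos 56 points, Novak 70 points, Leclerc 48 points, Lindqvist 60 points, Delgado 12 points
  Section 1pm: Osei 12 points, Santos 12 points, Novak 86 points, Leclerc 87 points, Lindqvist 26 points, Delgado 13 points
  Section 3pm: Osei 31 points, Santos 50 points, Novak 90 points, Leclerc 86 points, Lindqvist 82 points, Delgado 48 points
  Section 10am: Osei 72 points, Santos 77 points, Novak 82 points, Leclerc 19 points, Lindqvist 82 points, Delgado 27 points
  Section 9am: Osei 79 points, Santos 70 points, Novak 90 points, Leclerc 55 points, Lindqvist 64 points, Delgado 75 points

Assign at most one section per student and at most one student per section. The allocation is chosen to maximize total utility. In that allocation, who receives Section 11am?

Santos receives Section 11am.

This is a one-to-one assignment (maximum-weight bipartite matching).
Optimal: Osei→Section 10am (72 points), Santos→Section 11am (70 points), Novak→Section 2pm (70 points), Leclerc→Section 1pm (87 points), Lindqvist→Section 3pm (82 points), Delgado→Section 9am (75 points) — total 72+70+70+87+82+75 = 456 points.
Max-entry greedy (repeatedly take the single best remaining cell) gives 420 points, worse by 36.
Checked against all permutations: 456 points is optimal.
Santos's own top section is Section 10am (77 points), but forcing Santos→Section 10am and reassigning the rest optimally gives only 445 points — worse by 11.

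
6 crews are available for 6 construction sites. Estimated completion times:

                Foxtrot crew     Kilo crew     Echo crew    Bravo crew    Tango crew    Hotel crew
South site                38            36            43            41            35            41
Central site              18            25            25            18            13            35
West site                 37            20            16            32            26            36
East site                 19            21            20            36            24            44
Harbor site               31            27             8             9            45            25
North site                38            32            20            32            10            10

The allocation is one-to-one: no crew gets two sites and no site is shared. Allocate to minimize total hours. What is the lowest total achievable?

Min total: 103 hours

Optimal: Foxtrot crew→East site (19 hours), Kilo crew→South site (36 hours), Echo crew→West site (16 hours), Bravo crew→Harbor site (9 hours), Tango crew→Central site (13 hours), Hotel crew→North site (10 hours) — total 19+36+16+9+13+10 = 103 hours.
Next-best assignment: Foxtrot crew→South site, Kilo crew→East site, Echo crew→West site, Bravo crew→Harbor site, Tango crew→Central site, Hotel crew→North site = 107 hours.
Every other assignment is strictly worse.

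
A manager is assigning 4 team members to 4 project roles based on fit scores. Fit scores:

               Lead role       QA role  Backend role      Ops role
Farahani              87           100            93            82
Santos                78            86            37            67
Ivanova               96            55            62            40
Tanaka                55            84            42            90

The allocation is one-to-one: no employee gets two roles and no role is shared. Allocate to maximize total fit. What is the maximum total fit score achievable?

This is the linear assignment problem.
Optimal: Farahani→Backend role (93 pts), Santos→QA role (86 pts), Ivanova→Lead role (96 pts), Tanaka→Ops role (90 pts) — total 93+86+96+90 = 365 pts.
Row-greedy (each employee in turn takes its best remaining role) gives 330 pts, worse by 35.

Max total: 365 pts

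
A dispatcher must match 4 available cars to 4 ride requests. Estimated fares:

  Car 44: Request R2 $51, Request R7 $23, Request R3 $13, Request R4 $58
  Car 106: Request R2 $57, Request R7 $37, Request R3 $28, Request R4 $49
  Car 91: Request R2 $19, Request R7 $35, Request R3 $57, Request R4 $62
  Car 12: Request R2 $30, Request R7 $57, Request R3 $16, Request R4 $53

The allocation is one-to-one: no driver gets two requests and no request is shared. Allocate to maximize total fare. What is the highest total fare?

Maximum total: $229

Optimal: Car 44→Request R4 ($58), Car 106→Request R2 ($57), Car 91→Request R3 ($57), Car 12→Request R7 ($57) — total 58+57+57+57 = $229.
Max-entry greedy (repeatedly take the single best remaining cell) gives $189, worse by 40.
Next-best assignment: Car 44→Request R2, Car 106→Request R4, Car 91→Request R3, Car 12→Request R7 = $214.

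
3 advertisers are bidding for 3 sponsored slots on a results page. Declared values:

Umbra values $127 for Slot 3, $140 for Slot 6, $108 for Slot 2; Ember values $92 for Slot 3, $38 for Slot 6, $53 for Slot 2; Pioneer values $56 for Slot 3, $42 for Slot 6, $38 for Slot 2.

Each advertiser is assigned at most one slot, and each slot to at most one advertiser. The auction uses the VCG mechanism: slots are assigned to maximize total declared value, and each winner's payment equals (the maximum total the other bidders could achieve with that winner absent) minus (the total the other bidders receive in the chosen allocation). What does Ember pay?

Efficient allocation: Umbra→Slot 6 ($140), Ember→Slot 3 ($92), Pioneer→Slot 2 ($38); total welfare W = $270.
Ember receives Slot 3 at value $92, so the others get W − 92 = $178.
Without Ember: best allocation of the remaining 2 bidders over all 3 slots is Umbra→Slot 6 ($140), Pioneer→Slot 3 ($56), total $196.
VCG payment = (others' best without Ember) − (others' welfare with Ember) = 196 − 178 = $18.

Ember pays $18.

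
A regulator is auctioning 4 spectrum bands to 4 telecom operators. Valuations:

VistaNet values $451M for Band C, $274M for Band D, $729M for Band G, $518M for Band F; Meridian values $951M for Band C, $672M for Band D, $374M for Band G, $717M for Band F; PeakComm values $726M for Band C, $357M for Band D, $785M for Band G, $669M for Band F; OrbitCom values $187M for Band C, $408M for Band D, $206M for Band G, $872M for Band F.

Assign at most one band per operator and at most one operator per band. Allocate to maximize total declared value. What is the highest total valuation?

This is a one-to-one assignment (maximum-weight bipartite matching).
Optimal: VistaNet→Band G ($729M), Meridian→Band D ($672M), PeakComm→Band C ($726M), OrbitCom→Band F ($872M) — total 729+672+726+872 = $2999M.
Row-greedy (each operator in turn takes its best remaining band) gives $2757M, worse by 242.
Next-best assignment: VistaNet→Band G, Meridian→Band C, PeakComm→Band D, OrbitCom→Band F = $2909M.
Every other assignment is strictly worse.

Max total: $2999M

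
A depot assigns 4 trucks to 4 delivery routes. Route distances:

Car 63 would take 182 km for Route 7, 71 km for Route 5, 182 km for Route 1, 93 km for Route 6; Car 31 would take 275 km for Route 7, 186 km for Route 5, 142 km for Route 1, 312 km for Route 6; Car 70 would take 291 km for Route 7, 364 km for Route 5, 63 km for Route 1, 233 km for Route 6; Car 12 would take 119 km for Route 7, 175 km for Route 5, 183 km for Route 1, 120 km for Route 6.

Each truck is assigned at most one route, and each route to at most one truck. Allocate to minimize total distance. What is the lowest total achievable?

Optimal: Car 63→Route 6 (93 km), Car 31→Route 5 (186 km), Car 70→Route 1 (63 km), Car 12→Route 7 (119 km) — total 93+186+63+119 = 461 km.
Column-greedy (each route in turn goes to its cheapest remaining truck) gives 565 km, worse by 104.
No other one-to-one assignment undercuts 461 km.

Minimum total: 461 km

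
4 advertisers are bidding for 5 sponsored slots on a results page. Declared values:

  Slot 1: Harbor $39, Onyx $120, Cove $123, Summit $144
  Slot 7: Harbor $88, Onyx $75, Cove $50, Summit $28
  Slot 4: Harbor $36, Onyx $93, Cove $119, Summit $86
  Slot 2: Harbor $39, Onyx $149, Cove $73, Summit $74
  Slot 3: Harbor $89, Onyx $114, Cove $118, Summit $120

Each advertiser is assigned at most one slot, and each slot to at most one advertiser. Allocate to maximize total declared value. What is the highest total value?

Max total: $501

This is the linear assignment problem.
Optimal: Harbor→Slot 3 ($89), Onyx→Slot 2 ($149), Cove→Slot 4 ($119), Summit→Slot 1 ($144) — total 89+149+119+144 = $501.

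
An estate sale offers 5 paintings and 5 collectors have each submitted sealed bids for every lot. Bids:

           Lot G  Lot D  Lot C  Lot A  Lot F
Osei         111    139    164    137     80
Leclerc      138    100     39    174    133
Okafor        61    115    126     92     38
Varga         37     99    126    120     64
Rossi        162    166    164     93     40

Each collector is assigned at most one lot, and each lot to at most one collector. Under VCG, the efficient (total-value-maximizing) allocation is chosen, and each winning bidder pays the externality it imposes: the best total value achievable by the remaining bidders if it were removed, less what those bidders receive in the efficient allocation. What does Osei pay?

Osei pays $47.

Efficient allocation: Osei→Lot C ($164), Leclerc→Lot F ($133), Okafor→Lot D ($115), Varga→Lot A ($120), Rossi→Lot G ($162); total welfare W = $694.
Osei receives Lot C at value $164, so the others get W − 164 = $530.
Without Osei: best allocation of the remaining 4 bidders over all 5 lots is Leclerc→Lot A ($174), Okafor→Lot D ($115), Varga→Lot C ($126), Rossi→Lot G ($162), total $577.
VCG payment = (others' best without Osei) − (others' welfare with Osei) = 577 − 530 = $47.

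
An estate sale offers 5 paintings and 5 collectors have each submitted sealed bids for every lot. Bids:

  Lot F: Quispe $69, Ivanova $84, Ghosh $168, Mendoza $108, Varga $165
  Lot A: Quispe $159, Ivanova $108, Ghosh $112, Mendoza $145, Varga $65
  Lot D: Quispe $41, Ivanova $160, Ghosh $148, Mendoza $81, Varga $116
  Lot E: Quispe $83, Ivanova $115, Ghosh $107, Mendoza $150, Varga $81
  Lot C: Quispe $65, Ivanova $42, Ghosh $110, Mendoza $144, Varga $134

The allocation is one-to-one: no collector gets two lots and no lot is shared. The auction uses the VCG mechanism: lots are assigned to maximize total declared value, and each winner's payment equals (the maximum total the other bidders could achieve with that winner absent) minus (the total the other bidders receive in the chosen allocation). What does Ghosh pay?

Efficient allocation: Quispe→Lot A ($159), Ivanova→Lot D ($160), Ghosh→Lot F ($168), Mendoza→Lot E ($150), Varga→Lot C ($134); total welfare W = $771.
Ghosh receives Lot F at value $168, so the others get W − 168 = $603.
Without Ghosh: best allocation of the remaining 4 bidders over all 5 lots is Quispe→Lot A ($159), Ivanova→Lot D ($160), Mendoza→Lot E ($150), Varga→Lot F ($165), total $634.
VCG payment = (others' best without Ghosh) − (others' welfare with Ghosh) = 634 − 603 = $31.

Ghosh pays $31.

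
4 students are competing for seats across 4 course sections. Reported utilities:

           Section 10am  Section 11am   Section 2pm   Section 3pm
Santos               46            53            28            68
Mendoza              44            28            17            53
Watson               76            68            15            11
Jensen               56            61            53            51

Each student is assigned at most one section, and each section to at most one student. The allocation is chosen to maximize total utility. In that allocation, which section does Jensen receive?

Optimal: Santos→Section 11am (53 points), Mendoza→Section 3pm (53 points), Watson→Section 10am (76 points), Jensen→Section 2pm (53 points) — total 53+53+76+53 = 235 points.
Row-greedy (each student in turn takes its best remaining section) gives 233 points, worse by 2.
Jensen's own top section is Section 11am (61 points), but forcing Jensen→Section 11am and reassigning the rest optimally gives only 222 points — worse by 13.

Jensen receives Section 2pm.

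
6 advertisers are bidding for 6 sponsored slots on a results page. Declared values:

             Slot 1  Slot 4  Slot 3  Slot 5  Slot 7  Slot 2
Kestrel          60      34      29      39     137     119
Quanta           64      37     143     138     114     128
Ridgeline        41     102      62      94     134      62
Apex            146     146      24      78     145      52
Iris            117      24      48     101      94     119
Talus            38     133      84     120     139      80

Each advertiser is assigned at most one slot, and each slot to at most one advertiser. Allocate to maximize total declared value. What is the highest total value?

Optimal: Kestrel→Slot 2 ($119), Quanta→Slot 3 ($143), Ridgeline→Slot 7 ($134), Apex→Slot 4 ($146), Iris→Slot 1 ($117), Talus→Slot 5 ($120) — total 119+143+134+146+117+120 = $779.
Column-greedy (each slot in turn goes to its best remaining advertiser) gives $722, worse by 57.
Next-best assignment: Kestrel→Slot 2, Quanta→Slot 3, Ridgeline→Slot 7, Apex→Slot 1, Iris→Slot 5, Talus→Slot 4 = $776.

Max total: $779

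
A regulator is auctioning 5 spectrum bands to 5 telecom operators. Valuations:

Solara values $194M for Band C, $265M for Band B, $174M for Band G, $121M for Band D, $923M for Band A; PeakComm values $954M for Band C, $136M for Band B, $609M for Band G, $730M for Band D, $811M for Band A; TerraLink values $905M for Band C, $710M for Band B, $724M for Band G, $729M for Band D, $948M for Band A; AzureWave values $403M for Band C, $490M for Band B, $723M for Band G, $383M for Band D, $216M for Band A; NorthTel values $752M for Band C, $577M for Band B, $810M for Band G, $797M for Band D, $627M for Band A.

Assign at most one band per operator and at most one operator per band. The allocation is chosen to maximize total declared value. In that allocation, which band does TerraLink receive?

This is the linear assignment problem.
Optimal: Solara→Band A ($923M), PeakComm→Band C ($954M), TerraLink→Band B ($710M), AzureWave→Band G ($723M), NorthTel→Band D ($797M) — total 923+954+710+723+797 = $4107M.
Max-entry greedy (repeatedly take the single best remaining cell) gives $3323M, worse by 784.
Next-best assignment: Solara→Band A, PeakComm→Band C, TerraLink→Band D, AzureWave→Band B, NorthTel→Band G = $3906M.
Swapping Solara↔NorthTel (Solara→Band D $121M, NorthTel→Band A $627M) loses 972.
TerraLink's own top band is Band A ($948M), but forcing TerraLink→Band A and reassigning the rest optimally gives only $3687M — worse by 420.

TerraLink receives Band B.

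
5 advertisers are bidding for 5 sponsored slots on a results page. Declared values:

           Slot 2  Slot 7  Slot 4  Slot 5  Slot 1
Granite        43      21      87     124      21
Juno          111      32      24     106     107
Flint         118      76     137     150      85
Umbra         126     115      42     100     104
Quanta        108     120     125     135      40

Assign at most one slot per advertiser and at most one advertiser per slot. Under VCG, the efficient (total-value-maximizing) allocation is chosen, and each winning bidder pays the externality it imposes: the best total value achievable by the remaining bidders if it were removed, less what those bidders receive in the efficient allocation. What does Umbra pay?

Umbra pays $4.

Efficient allocation: Granite→Slot 5 ($124), Juno→Slot 1 ($107), Flint→Slot 4 ($137), Umbra→Slot 2 ($126), Quanta→Slot 7 ($120); total welfare W = $614.
Umbra receives Slot 2 at value $126, so the others get W − 126 = $488.
Without Umbra: best allocation of the remaining 4 bidders over all 5 slots is Granite→Slot 5 ($124), Juno→Slot 2 ($111), Flint→Slot 4 ($137), Quanta→Slot 7 ($120), total $492.
VCG payment = (others' best without Umbra) − (others' welfare with Umbra) = 492 − 488 = $4.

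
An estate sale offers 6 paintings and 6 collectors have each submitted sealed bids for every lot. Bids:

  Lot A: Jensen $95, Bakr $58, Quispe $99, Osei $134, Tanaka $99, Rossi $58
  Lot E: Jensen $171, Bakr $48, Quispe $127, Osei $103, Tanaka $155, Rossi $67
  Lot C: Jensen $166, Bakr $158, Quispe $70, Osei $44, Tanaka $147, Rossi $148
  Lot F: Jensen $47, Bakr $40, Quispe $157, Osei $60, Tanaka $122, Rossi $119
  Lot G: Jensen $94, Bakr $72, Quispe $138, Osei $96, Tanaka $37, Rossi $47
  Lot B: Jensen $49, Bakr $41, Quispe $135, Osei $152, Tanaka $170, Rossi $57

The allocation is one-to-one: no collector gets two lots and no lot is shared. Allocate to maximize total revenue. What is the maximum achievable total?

Maximum total: $890

Optimal: Jensen→Lot E ($171), Bakr→Lot C ($158), Quispe→Lot G ($138), Osei→Lot A ($134), Tanaka→Lot B ($170), Rossi→Lot F ($119) — total 171+158+138+134+170+119 = $890.
Row-greedy (each collector in turn takes its best remaining lot) gives $784, worse by 106.
Next-best assignment: Jensen→Lot E, Bakr→Lot G, Quispe→Lot F, Osei→Lot A, Tanaka→Lot B, Rossi→Lot C = $852.
No other one-to-one assignment exceeds $890.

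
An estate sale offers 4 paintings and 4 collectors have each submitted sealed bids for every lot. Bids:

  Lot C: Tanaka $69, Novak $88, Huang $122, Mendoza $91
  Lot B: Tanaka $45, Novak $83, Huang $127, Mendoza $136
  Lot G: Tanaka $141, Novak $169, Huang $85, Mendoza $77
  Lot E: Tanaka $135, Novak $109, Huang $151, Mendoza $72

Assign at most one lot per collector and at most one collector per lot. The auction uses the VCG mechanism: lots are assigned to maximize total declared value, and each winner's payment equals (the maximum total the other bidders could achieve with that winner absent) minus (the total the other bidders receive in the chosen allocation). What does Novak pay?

Efficient allocation: Tanaka→Lot E ($135), Novak→Lot G ($169), Huang→Lot C ($122), Mendoza→Lot B ($136); total welfare W = $562.
Novak receives Lot G at value $169, so the others get W − 169 = $393.
Without Novak: best allocation of the remaining 3 bidders over all 4 lots is Tanaka→Lot G ($141), Huang→Lot E ($151), Mendoza→Lot B ($136), total $428.
VCG payment = (others' best without Novak) − (others' welfare with Novak) = 428 − 393 = $35.

Novak pays $35.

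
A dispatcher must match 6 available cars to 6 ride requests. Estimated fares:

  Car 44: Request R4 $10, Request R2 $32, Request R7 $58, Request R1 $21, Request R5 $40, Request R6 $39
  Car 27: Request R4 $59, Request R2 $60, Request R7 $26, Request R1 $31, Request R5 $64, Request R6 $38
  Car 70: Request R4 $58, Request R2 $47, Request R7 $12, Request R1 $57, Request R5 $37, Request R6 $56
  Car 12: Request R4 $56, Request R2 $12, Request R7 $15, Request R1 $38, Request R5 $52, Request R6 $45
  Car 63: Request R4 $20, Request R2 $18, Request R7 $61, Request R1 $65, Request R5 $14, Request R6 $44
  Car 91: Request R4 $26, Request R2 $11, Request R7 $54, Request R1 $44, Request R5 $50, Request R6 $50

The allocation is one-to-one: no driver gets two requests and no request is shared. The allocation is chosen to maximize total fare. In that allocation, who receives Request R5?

Car 91 receives Request R5.

Optimal: Car 44→Request R7 ($58), Car 27→Request R2 ($60), Car 70→Request R6 ($56), Car 12→Request R4 ($56), Car 63→Request R1 ($65), Car 91→Request R5 ($50) — total 58+60+56+56+65+50 = $345.
Max-entry greedy (repeatedly take the single best remaining cell) gives $307, worse by 38.
Swapping Car 70↔Car 91 (Car 70→Request R5 $37, Car 91→Request R6 $50) loses 19.
No other one-to-one assignment exceeds $345.
Car 91's own top request is Request R7 ($54), but forcing Car 91→Request R7 and reassigning the rest optimally gives only $331 — worse by 14.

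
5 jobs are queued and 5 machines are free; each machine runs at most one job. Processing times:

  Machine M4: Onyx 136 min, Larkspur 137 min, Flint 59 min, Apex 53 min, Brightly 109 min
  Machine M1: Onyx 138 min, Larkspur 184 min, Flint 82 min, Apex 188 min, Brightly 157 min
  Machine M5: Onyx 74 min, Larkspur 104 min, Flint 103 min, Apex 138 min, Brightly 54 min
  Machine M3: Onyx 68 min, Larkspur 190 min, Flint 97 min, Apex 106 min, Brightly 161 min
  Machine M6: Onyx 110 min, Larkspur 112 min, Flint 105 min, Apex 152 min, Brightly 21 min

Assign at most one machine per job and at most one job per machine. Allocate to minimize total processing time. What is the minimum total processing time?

Minimum total: 328 min

Treat this as an assignment problem: match each job to one machine.
Optimal: Onyx→Machine M3 (68 min), Larkspur→Machine M5 (104 min), Flint→Machine M1 (82 min), Apex→Machine M4 (53 min), Brightly→Machine M6 (21 min) — total 68+104+82+53+21 = 328 min.
Row-greedy (each job in turn takes its cheapest remaining machine) gives 540 min, worse by 212.
Next-best assignment: Onyx→Machine M3, Larkspur→Machine M6, Flint→Machine M1, Apex→Machine M4, Brightly→Machine M5 = 369 min.
No other one-to-one assignment undercuts 328 min.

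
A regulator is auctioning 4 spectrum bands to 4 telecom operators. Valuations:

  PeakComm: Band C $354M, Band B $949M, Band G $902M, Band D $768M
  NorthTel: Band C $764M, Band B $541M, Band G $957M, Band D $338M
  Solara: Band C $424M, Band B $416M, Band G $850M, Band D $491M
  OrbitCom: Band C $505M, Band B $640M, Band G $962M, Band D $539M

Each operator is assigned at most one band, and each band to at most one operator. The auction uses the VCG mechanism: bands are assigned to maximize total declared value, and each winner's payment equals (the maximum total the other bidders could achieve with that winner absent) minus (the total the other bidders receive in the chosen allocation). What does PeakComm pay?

Efficient allocation: PeakComm→Band B ($949M), NorthTel→Band C ($764M), Solara→Band D ($491M), OrbitCom→Band G ($962M); total welfare W = $3166M.
PeakComm receives Band B at value $949M, so the others get W − 949 = $2217M.
Without PeakComm: best allocation of the remaining 3 bidders over all 4 bands is NorthTel→Band C ($764M), Solara→Band G ($850M), OrbitCom→Band B ($640M), total $2254M.
VCG payment = (others' best without PeakComm) − (others' welfare with PeakComm) = 2254 − 2217 = $37M.

PeakComm pays $37M.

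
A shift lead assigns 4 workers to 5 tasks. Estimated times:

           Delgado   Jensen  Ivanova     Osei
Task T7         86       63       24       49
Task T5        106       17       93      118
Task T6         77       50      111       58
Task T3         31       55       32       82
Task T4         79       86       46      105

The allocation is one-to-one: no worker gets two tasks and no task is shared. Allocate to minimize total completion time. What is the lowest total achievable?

Min total: 130 min

This is the linear assignment problem.
Optimal: Delgado→Task T3 (31 min), Jensen→Task T5 (17 min), Ivanova→Task T7 (24 min), Osei→Task T6 (58 min) — total 31+17+24+58 = 130 min.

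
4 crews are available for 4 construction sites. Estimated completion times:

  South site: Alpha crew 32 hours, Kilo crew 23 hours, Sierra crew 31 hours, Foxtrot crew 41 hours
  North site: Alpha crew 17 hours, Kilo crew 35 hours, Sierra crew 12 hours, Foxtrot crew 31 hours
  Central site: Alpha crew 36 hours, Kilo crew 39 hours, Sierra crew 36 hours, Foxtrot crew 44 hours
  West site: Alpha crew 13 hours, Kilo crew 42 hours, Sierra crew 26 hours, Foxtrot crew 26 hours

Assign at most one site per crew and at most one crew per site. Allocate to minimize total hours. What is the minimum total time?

Min total: 92 hours

Optimal: Alpha crew→West site (13 hours), Kilo crew→South site (23 hours), Sierra crew→North site (12 hours), Foxtrot crew→Central site (44 hours) — total 13+23+12+44 = 92 hours.
Column-greedy (each site in turn goes to its cheapest remaining crew) gives 97 hours, worse by 5.
Checked against all permutations: 92 hours is optimal.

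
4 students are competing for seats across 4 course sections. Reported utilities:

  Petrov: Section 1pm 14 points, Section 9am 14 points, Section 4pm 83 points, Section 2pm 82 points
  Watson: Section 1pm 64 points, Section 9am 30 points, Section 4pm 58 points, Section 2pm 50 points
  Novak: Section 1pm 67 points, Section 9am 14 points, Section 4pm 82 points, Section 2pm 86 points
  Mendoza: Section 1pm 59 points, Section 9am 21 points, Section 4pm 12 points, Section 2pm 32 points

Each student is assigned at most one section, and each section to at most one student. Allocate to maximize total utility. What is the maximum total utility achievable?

Maximum total: 258 points

Optimal: Petrov→Section 4pm (83 points), Watson→Section 9am (30 points), Novak→Section 2pm (86 points), Mendoza→Section 1pm (59 points) — total 83+30+86+59 = 258 points.
Next-best assignment: Petrov→Section 4pm, Watson→Section 1pm, Novak→Section 2pm, Mendoza→Section 9am = 254 points.
No other one-to-one assignment exceeds 258 points.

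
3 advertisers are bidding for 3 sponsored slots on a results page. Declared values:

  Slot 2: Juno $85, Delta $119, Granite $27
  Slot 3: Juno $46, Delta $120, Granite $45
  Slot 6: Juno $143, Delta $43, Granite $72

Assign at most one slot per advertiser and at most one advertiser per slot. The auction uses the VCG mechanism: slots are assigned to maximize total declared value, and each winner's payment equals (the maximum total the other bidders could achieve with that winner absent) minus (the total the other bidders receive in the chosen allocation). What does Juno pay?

Efficient allocation: Juno→Slot 6 ($143), Delta→Slot 2 ($119), Granite→Slot 3 ($45); total welfare W = $307.
Juno receives Slot 6 at value $143, so the others get W − 143 = $164.
Without Juno: best allocation of the remaining 2 bidders over all 3 slots is Delta→Slot 3 ($120), Granite→Slot 6 ($72), total $192.
VCG payment = (others' best without Juno) − (others' welfare with Juno) = 192 − 164 = $28.

Juno pays $28.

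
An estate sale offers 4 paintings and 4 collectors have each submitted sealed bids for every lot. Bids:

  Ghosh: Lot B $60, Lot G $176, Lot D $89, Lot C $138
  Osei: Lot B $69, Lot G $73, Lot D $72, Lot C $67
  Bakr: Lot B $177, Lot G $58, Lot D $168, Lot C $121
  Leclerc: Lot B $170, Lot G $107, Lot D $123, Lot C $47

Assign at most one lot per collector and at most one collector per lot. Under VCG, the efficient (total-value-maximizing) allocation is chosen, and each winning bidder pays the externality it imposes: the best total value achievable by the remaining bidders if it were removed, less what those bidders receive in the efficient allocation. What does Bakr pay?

Bakr pays $5.

Efficient allocation: Ghosh→Lot G ($176), Osei→Lot C ($67), Bakr→Lot D ($168), Leclerc→Lot B ($170); total welfare W = $581.
Bakr receives Lot D at value $168, so the others get W − 168 = $413.
Without Bakr: best allocation of the remaining 3 bidders over all 4 lots is Ghosh→Lot G ($176), Osei→Lot D ($72), Leclerc→Lot B ($170), total $418.
VCG payment = (others' best without Bakr) − (others' welfare with Bakr) = 418 − 413 = $5.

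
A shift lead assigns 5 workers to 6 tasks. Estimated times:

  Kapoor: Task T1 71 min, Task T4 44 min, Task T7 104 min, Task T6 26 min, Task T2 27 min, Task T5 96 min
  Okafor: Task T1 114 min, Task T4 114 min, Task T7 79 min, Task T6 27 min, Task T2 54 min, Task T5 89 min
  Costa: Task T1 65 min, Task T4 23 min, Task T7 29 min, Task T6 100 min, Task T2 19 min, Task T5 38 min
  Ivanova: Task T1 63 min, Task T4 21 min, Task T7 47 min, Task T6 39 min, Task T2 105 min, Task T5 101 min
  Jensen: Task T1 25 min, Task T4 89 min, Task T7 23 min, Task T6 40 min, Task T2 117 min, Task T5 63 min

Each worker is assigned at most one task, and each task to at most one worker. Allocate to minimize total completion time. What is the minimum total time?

This is the linear assignment problem.
Optimal: Kapoor→Task T2 (27 min), Okafor→Task T6 (27 min), Costa→Task T7 (29 min), Ivanova→Task T4 (21 min), Jensen→Task T1 (25 min) — total 27+27+29+21+25 = 129 min.
Row-greedy (each worker in turn takes its cheapest remaining task) gives 175 min, worse by 46.
Next-best assignment: Kapoor→Task T2, Okafor→Task T6, Costa→Task T5, Ivanova→Task T4, Jensen→Task T7 = 136 min.
Swapping Costa↔Jensen (Costa→Task T1 65 min, Jensen→Task T7 23 min) adds 34.

Min total: 129 min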